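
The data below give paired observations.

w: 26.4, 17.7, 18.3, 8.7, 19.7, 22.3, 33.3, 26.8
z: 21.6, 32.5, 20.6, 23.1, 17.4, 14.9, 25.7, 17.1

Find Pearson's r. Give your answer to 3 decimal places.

-0.105

n = 8, Σw = 173.2, Σz = 172.9, Σw² = 4133.34, Σz² = 3958.45, Σwz = 3712.58
nΣwz − ΣwΣz = 29700.64 − 29946.28 = -245.64
nΣw² − (Σw)² = 33066.72 − 29998.24 = 3068.48; nΣz² − (Σz)² = 31667.6 − 29894.41 = 1773.19
r = -245.64 / √(3068.48 × 1773.19) = -245.64 / 2332.5947 ≈ -0.105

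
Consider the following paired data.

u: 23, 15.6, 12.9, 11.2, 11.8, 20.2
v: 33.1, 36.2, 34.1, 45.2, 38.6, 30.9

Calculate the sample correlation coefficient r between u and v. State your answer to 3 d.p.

n = 6, Σu = 94.7, Σv = 218.1, Σu² = 1611.49, Σv² = 8056.67, Σuv = 3351.81
nΣuv − ΣuΣv = 20110.86 − 20654.07 = -543.21
nΣu² − (Σu)² = 9668.94 − 8968.09 = 700.85; nΣv² − (Σv)² = 48340.02 − 47567.61 = 772.41
r = -543.21 / √(700.85 × 772.41) = -543.21 / 735.7605 ≈ -0.738

-0.738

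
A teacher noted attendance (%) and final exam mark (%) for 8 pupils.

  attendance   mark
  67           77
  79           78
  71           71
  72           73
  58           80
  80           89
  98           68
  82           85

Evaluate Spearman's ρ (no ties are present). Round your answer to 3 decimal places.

0.000

Rank attendance: 2, 5, 3, 4, 1, 6, 8, 7
Rank mark: 4, 5, 2, 3, 6, 8, 1, 7
d = rank(attendance) − rank(mark): -2, 0, 1, 1, -5, -2, 7, 0; Σd² = 84
ρ = 1 − 6Σd² / [n(n²−1)] = 1 − 6×84 / (8×63) = 1 − 504/504 ≈ 0.000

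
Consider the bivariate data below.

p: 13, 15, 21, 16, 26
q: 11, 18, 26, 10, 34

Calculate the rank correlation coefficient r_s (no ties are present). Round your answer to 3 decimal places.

0.700

Rank p: 1, 2, 4, 3, 5
Rank q: 2, 3, 4, 1, 5
d = rank(p) − rank(q): -1, -1, 0, 2, 0; Σd² = 6
ρ = 1 − 6Σd² / [n(n²−1)] = 1 − 6×6 / (5×24) = 1 − 36/120 ≈ 0.700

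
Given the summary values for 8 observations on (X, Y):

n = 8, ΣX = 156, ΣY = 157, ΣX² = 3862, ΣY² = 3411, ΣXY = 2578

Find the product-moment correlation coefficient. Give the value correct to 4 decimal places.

r = (nΣXY − ΣXΣY) / √[(nΣX² − (ΣX)²)(nΣY² − (ΣY)²)]
Numerator: 8×2578 − 156×157 = -3868
Denominator: √[(30896 − 24336)(27288 − 24649)] = √[6560 × 2639] = 4160.7499
r = -3868 / 4160.7499 ≈ -0.9296

-0.9296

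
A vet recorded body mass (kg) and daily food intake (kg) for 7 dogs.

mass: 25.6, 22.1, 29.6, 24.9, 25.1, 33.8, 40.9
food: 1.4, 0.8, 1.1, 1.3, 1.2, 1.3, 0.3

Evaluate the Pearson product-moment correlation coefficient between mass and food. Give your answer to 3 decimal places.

-0.578

n = 7, Σx = 202, Σy = 7.4, Σx² = 6085.2, Σy² = 8.72, Σxy = 204.78
nΣxy − ΣxΣy = 1433.46 − 1494.8 = -61.34
nΣx² − (Σx)² = 42596.4 − 40804 = 1792.4; nΣy² − (Σy)² = 61.04 − 54.76 = 6.28
r = -61.34 / √(1792.4 × 6.28) = -61.34 / 106.0956 ≈ -0.578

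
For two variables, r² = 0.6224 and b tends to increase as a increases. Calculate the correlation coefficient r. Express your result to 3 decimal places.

|r| = √0.6224 = 0.789
The association is positive, so r = 0.789.

0.789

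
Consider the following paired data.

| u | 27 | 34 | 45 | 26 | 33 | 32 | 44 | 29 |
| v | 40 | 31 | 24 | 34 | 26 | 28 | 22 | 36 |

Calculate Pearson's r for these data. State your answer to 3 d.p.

n = 8, Σu = 270, Σv = 241, Σu² = 9476, Σv² = 7533, Σuv = 7864
nΣuv − ΣuΣv = 62912 − 65070 = -2158
nΣu² − (Σu)² = 75808 − 72900 = 2908; nΣv² − (Σv)² = 60264 − 58081 = 2183
r = -2158 / √(2908 × 2183) = -2158 / 2519.5563 ≈ -0.857

-0.857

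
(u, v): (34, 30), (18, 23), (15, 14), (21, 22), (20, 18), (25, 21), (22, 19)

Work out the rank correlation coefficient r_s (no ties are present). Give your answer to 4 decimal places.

Rank u: 7, 2, 1, 4, 3, 6, 5
Rank v: 7, 6, 1, 5, 2, 4, 3
d = rank(u) − rank(v): 0, -4, 0, -1, 1, 2, 2; Σd² = 26
ρ = 1 − 6Σd² / [n(n²−1)] = 1 − 6×26 / (7×48) = 1 − 156/336 ≈ 0.5357

0.5357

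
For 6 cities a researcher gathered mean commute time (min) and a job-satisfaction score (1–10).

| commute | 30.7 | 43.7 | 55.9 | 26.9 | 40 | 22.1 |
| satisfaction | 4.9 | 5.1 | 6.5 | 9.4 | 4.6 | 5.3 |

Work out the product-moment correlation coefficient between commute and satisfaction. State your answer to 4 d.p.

-0.1591

n = 6, Σx = 219.3, Σy = 35.8, Σx² = 8789.01, Σy² = 229.88, Σxy = 1290.64
nΣxy − ΣxΣy = 7743.84 − 7850.94 = -107.1
nΣx² − (Σx)² = 52734.06 − 48092.49 = 4641.57; nΣy² − (Σy)² = 1379.28 − 1281.64 = 97.64
r = -107.1 / √(4641.57 × 97.64) = -107.1 / 673.2035 ≈ -0.1591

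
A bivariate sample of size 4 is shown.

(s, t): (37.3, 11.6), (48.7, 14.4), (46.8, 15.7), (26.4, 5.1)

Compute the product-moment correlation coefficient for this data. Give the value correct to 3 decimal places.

0.971

n = 4, Σs = 159.2, Σt = 46.8, Σs² = 6650.18, Σt² = 614.42, Σst = 2003.36
nΣst − ΣsΣt = 8013.44 − 7450.56 = 562.88
nΣs² − (Σs)² = 26600.72 − 25344.64 = 1256.08; nΣt² − (Σt)² = 2457.68 − 2190.24 = 267.44
r = 562.88 / √(1256.08 × 267.44) = 562.88 / 579.5913 ≈ 0.971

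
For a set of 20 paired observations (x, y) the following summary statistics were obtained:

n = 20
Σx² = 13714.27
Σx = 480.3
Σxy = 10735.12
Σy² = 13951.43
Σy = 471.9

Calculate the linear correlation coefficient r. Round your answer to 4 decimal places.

r = (nΣxy − ΣxΣy) / √[(nΣx² − (Σx)²)(nΣy² − (Σy)²)]
Numerator: 20×10735.12 − 480.3×471.9 = -11951.17
Denominator: √[(274285.4 − 230688.09)(279028.6 − 222689.61)] = √[43597.31 × 56338.99] = 49560.3512
r = -11951.17 / 49560.3512 ≈ -0.2411

-0.2411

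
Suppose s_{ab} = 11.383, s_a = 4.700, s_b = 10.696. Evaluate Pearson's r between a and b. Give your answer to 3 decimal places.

r = Cov(a,b) / (s_a · s_b) = 11.383 / (4.700 × 10.696)
  = 11.383 / 50.2712 ≈ 0.226

0.226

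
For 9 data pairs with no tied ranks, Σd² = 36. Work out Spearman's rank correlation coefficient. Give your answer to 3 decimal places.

ρ = 1 − 6Σd² / [n(n²−1)] = 1 − 6×36 / (9×80)
  = 1 − 216/720 = 1 − 0.3000 ≈ 0.700

0.700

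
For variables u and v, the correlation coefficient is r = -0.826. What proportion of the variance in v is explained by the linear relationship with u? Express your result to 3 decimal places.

r² = (-0.826)² = 0.682

0.682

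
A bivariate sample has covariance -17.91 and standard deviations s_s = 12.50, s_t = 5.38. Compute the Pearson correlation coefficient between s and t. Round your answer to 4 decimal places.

-0.2663

r = Cov(s,t) / (s_s · s_t) = -17.91 / (12.50 × 5.38)
  = -17.91 / 67.2500 ≈ -0.2663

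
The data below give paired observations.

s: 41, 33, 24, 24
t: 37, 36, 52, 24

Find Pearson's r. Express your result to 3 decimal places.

n = 4, Σs = 122, Σt = 149, Σs² = 3922, Σt² = 5945, Σst = 4529
nΣst − ΣsΣt = 18116 − 18178 = -62
nΣs² − (Σs)² = 15688 − 14884 = 804; nΣt² − (Σt)² = 23780 − 22201 = 1579
r = -62 / √(804 × 1579) = -62 / 1126.7280 ≈ -0.055

-0.055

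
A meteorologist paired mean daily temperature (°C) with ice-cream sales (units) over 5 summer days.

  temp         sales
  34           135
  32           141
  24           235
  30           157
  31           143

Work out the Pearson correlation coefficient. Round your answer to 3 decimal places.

-0.971

n = 5, Σx = 151, Σy = 811, Σx² = 4617, Σy² = 138429, Σxy = 23885
nΣxy − ΣxΣy = 119425 − 122461 = -3036
nΣx² − (Σx)² = 23085 − 22801 = 284; nΣy² − (Σy)² = 692145 − 657721 = 34424
r = -3036 / √(284 × 34424) = -3036 / 3126.7261 ≈ -0.971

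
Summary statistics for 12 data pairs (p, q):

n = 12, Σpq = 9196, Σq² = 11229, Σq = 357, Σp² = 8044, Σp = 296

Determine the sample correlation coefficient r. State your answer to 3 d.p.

0.580

r = (nΣpq − ΣpΣq) / √[(nΣp² − (Σp)²)(nΣq² − (Σq)²)]
Numerator: 12×9196 − 296×357 = 4680
Denominator: √[(96528 − 87616)(134748 − 127449)] = √[8912 × 7299] = 8065.2767
r = 4680 / 8065.2767 ≈ 0.580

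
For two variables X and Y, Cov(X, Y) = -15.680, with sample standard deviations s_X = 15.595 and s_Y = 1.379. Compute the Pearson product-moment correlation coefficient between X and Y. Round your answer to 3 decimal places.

-0.729

r = Cov(X,Y) / (s_X · s_Y) = -15.680 / (15.595 × 1.379)
  = -15.680 / 21.5055 ≈ -0.729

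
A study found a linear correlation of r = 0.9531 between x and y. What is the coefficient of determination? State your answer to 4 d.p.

r² = (0.9531)² = 0.9084

0.9084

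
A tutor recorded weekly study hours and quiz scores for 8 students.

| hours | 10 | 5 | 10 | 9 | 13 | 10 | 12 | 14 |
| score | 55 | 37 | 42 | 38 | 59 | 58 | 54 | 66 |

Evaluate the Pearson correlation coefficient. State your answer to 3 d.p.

0.827

n = 8, Σx = 83, Σy = 409, Σx² = 915, Σy² = 21719, Σxy = 4416
nΣxy − ΣxΣy = 35328 − 33947 = 1381
nΣx² − (Σx)² = 7320 − 6889 = 431; nΣy² − (Σy)² = 173752 − 167281 = 6471
r = 1381 / √(431 × 6471) = 1381 / 1670.0302 ≈ 0.827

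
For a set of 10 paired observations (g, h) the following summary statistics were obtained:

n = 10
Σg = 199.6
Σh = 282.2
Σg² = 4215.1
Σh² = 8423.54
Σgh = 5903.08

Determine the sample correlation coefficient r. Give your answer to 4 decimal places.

r = (nΣgh − ΣgΣh) / √[(nΣg² − (Σg)²)(nΣh² − (Σh)²)]
Numerator: 10×5903.08 − 199.6×282.2 = 2703.68
Denominator: √[(42151 − 39840.16)(84235.4 − 79636.84)] = √[2310.84 × 4598.56] = 3259.8369
r = 2703.68 / 3259.8369 ≈ 0.8294

0.8294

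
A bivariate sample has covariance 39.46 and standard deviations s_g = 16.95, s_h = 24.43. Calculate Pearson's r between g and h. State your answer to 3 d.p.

r = Cov(g,h) / (s_g · s_h) = 39.46 / (16.95 × 24.43)
  = 39.46 / 414.0885 ≈ 0.095

0.095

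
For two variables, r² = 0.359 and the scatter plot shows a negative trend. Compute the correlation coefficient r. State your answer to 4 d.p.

|r| = √0.359 = 0.5992
The association is negative, so r = −0.5992.

-0.5992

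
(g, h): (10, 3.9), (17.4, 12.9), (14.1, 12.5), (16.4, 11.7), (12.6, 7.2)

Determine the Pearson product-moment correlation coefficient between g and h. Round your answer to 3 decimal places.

0.914

n = 5, Σg = 70.5, Σh = 48.2, Σg² = 1029.29, Σh² = 526.6, Σgh = 722.31
nΣgh − ΣgΣh = 3611.55 − 3398.1 = 213.45
nΣg² − (Σg)² = 5146.45 − 4970.25 = 176.2; nΣh² − (Σh)² = 2633 − 2323.24 = 309.76
r = 213.45 / √(176.2 × 309.76) = 213.45 / 233.6230 ≈ 0.914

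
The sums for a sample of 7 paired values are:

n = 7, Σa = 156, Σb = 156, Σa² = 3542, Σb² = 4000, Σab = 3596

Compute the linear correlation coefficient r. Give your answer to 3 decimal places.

0.645

r = (nΣab − ΣaΣb) / √[(nΣa² − (Σa)²)(nΣb² − (Σb)²)]
Numerator: 7×3596 − 156×156 = 836
Denominator: √[(24794 − 24336)(28000 − 24336)] = √[458 × 3664] = 1295.4196
r = 836 / 1295.4196 ≈ 0.645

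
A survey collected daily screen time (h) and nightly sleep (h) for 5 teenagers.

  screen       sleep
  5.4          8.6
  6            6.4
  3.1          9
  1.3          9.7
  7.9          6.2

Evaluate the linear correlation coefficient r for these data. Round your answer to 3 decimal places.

-0.906

n = 5, Σx = 23.7, Σy = 39.9, Σx² = 138.87, Σy² = 328.45, Σxy = 174.33
nΣxy − ΣxΣy = 871.65 − 945.63 = -73.98
nΣx² − (Σx)² = 694.35 − 561.69 = 132.66; nΣy² − (Σy)² = 1642.25 − 1592.01 = 50.24
r = -73.98 / √(132.66 × 50.24) = -73.98 / 81.6385 ≈ -0.906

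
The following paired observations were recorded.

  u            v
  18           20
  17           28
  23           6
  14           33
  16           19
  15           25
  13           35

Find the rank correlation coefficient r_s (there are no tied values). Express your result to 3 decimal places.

-0.821

Rank u: 6, 5, 7, 2, 4, 3, 1
Rank v: 3, 5, 1, 6, 2, 4, 7
d = rank(u) − rank(v): 3, 0, 6, -4, 2, -1, -6; Σd² = 102
ρ = 1 − 6Σd² / [n(n²−1)] = 1 − 6×102 / (7×48) = 1 − 612/336 ≈ -0.821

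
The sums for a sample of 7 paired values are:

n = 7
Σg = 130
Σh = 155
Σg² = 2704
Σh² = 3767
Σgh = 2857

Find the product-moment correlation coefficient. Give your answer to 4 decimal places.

-0.0693

r = (nΣgh − ΣgΣh) / √[(nΣg² − (Σg)²)(nΣh² − (Σh)²)]
Numerator: 7×2857 − 130×155 = -151
Denominator: √[(18928 − 16900)(26369 − 24025)] = √[2028 × 2344] = 2180.2826
r = -151 / 2180.2826 ≈ -0.0693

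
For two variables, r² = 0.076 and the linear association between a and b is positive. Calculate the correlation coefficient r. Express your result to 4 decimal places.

|r| = √0.076 = 0.2757
The association is positive, so r = 0.2757.

0.2757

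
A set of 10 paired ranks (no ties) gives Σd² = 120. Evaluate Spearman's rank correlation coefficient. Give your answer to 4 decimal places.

ρ = 1 − 6Σd² / [n(n²−1)] = 1 − 6×120 / (10×99)
  = 1 − 720/990 = 1 − 0.72727 ≈ 0.2727

0.2727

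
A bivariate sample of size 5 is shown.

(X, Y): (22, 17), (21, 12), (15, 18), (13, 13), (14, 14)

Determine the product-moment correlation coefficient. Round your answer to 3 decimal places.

0.069

n = 5, ΣX = 85, ΣY = 74, ΣX² = 1515, ΣY² = 1122, ΣXY = 1261
nΣXY − ΣXΣY = 6305 − 6290 = 15
nΣX² − (ΣX)² = 7575 − 7225 = 350; nΣY² − (ΣY)² = 5610 − 5476 = 134
r = 15 / √(350 × 134) = 15 / 216.5641 ≈ 0.069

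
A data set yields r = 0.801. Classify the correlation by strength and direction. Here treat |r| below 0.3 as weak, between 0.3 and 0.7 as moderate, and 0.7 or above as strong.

r = 0.801 > 0 so the relationship is positive.
|r| = 0.801, which falls in the strong range.

strong positive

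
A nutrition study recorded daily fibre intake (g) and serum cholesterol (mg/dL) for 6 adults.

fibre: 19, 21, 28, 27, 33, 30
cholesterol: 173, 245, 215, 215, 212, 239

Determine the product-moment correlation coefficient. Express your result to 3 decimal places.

n = 6, Σx = 158, Σy = 1299, Σx² = 4304, Σy² = 284469, Σxy = 34423
nΣxy − ΣxΣy = 206538 − 205242 = 1296
nΣx² − (Σx)² = 25824 − 24964 = 860; nΣy² − (Σy)² = 1706814 − 1687401 = 19413
r = 1296 / √(860 × 19413) = 1296 / 4085.9736 ≈ 0.317

0.317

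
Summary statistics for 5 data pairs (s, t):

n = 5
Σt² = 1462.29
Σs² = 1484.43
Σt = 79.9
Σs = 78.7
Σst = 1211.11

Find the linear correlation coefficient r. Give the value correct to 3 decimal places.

-0.218

r = (nΣst − ΣsΣt) / √[(nΣs² − (Σs)²)(nΣt² − (Σt)²)]
Numerator: 5×1211.11 − 78.7×79.9 = -232.58
Denominator: √[(7422.15 − 6193.69)(7311.45 − 6384.01)] = √[1228.46 × 927.44] = 1067.3907
r = -232.58 / 1067.3907 ≈ -0.218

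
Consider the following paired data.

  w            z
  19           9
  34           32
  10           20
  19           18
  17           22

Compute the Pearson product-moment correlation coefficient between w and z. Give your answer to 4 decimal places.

n = 5, Σw = 99, Σz = 101, Σw² = 2267, Σz² = 2313, Σwz = 2175
nΣwz − ΣwΣz = 10875 − 9999 = 876
nΣw² − (Σw)² = 11335 − 9801 = 1534; nΣz² − (Σz)² = 11565 − 10201 = 1364
r = 876 / √(1534 × 1364) = 876 / 1446.5048 ≈ 0.6056

0.6056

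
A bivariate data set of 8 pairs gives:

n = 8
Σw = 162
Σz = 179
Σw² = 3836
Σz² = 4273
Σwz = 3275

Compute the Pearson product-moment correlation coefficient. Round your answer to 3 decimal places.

-0.907

r = (nΣwz − ΣwΣz) / √[(nΣw² − (Σw)²)(nΣz² − (Σz)²)]
Numerator: 8×3275 − 162×179 = -2798
Denominator: √[(30688 − 26244)(34184 − 32041)] = √[4444 × 2143] = 3086.0156
r = -2798 / 3086.0156 ≈ -0.907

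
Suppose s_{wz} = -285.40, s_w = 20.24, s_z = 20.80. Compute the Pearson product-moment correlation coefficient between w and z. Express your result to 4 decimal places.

r = Cov(w,z) / (s_w · s_z) = -285.40 / (20.24 × 20.80)
  = -285.40 / 420.9920 ≈ -0.6779

-0.6779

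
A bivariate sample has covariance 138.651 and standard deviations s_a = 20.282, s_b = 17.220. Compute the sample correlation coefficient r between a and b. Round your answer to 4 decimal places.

0.3970

r = Cov(a,b) / (s_a · s_b) = 138.651 / (20.282 × 17.220)
  = 138.651 / 349.2560 ≈ 0.3970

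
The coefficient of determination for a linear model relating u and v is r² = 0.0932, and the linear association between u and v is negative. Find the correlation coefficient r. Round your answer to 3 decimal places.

|r| = √0.0932 = 0.305
The association is negative, so r = −0.305.

-0.305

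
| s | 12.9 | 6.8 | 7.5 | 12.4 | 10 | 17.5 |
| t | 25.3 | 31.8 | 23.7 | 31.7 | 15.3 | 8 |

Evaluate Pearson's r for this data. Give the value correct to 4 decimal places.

-0.6024

n = 6, Σs = 67.1, Σt = 135.8, Σs² = 828.91, Σt² = 3516, Σst = 1406.44
nΣst − ΣsΣt = 8438.64 − 9112.18 = -673.54
nΣs² − (Σs)² = 4973.46 − 4502.41 = 471.05; nΣt² − (Σt)² = 21096 − 18441.64 = 2654.36
r = -673.54 / √(471.05 × 2654.36) = -673.54 / 1118.1844 ≈ -0.6024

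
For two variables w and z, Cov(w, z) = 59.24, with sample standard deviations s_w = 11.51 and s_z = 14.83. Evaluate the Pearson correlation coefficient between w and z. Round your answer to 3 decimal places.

0.347

r = Cov(w,z) / (s_w · s_z) = 59.24 / (11.51 × 14.83)
  = 59.24 / 170.6933 ≈ 0.347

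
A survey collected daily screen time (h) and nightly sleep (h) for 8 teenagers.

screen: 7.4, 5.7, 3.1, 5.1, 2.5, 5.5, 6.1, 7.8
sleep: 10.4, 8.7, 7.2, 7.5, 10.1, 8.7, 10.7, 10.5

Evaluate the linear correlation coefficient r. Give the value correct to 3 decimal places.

0.490

n = 8, Σx = 43.2, Σy = 73.8, Σx² = 257.42, Σy² = 694.38, Σxy = 407.39
nΣxy − ΣxΣy = 3259.12 − 3188.16 = 70.96
nΣx² − (Σx)² = 2059.36 − 1866.24 = 193.12; nΣy² − (Σy)² = 5555.04 − 5446.44 = 108.6
r = 70.96 / √(193.12 × 108.6) = 70.96 / 144.8200 ≈ 0.490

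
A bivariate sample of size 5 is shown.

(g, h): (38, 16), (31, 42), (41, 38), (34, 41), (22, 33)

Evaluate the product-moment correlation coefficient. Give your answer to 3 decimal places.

n = 5, Σg = 166, Σh = 170, Σg² = 5726, Σh² = 6234, Σgh = 5588
nΣgh − ΣgΣh = 27940 − 28220 = -280
nΣg² − (Σg)² = 28630 − 27556 = 1074; nΣh² − (Σh)² = 31170 − 28900 = 2270
r = -280 / √(1074 × 2270) = -280 / 1561.4032 ≈ -0.179

-0.179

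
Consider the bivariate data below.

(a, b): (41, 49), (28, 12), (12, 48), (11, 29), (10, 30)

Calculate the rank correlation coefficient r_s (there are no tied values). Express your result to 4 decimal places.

Rank a: 5, 4, 3, 2, 1
Rank b: 5, 1, 4, 2, 3
d = rank(a) − rank(b): 0, 3, -1, 0, -2; Σd² = 14
ρ = 1 − 6Σd² / [n(n²−1)] = 1 − 6×14 / (5×24) = 1 − 84/120 ≈ 0.3000

0.3000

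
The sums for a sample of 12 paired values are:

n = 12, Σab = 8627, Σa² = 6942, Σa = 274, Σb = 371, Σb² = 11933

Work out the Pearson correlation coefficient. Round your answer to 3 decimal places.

0.277

r = (nΣab − ΣaΣb) / √[(nΣa² − (Σa)²)(nΣb² − (Σb)²)]
Numerator: 12×8627 − 274×371 = 1870
Denominator: √[(83304 − 75076)(143196 − 137641)] = √[8228 × 5555] = 6760.6612
r = 1870 / 6760.6612 ≈ 0.277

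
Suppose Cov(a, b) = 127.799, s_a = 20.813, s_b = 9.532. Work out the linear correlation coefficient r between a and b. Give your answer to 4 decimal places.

r = Cov(a,b) / (s_a · s_b) = 127.799 / (20.813 × 9.532)
  = 127.799 / 198.3895 ≈ 0.6442

0.6442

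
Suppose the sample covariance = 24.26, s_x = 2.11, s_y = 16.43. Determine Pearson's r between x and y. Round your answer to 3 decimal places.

0.700

r = Cov(x,y) / (s_x · s_y) = 24.26 / (2.11 × 16.43)
  = 24.26 / 34.6673 ≈ 0.700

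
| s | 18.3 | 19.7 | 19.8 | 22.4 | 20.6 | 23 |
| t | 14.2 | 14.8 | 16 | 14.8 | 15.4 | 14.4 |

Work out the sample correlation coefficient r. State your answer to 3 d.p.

n = 6, Σs = 123.8, Σt = 89.6, Σs² = 2570.14, Σt² = 1340.24, Σst = 1848.18
nΣst − ΣsΣt = 11089.08 − 11092.48 = -3.4
nΣs² − (Σs)² = 15420.84 − 15326.44 = 94.4; nΣt² − (Σt)² = 8041.44 − 8028.16 = 13.28
r = -3.4 / √(94.4 × 13.28) = -3.4 / 35.4067 ≈ -0.096

-0.096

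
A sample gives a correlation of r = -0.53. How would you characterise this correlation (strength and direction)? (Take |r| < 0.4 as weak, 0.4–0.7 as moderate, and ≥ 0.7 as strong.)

r = -0.53 < 0 so the relationship is negative.
|r| = 0.53, which falls in the moderate range.

moderate negative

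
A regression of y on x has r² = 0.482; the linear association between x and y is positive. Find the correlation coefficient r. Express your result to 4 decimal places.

0.6943

|r| = √0.482 = 0.6943
The association is positive, so r = 0.6943.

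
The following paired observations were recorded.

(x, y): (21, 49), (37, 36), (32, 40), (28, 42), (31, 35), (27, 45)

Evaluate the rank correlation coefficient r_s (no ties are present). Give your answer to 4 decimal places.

-0.8286

Rank x: 1, 6, 5, 3, 4, 2
Rank y: 6, 2, 3, 4, 1, 5
d = rank(x) − rank(y): -5, 4, 2, -1, 3, -3; Σd² = 64
ρ = 1 − 6Σd² / [n(n²−1)] = 1 − 6×64 / (6×35) = 1 − 384/210 ≈ -0.8286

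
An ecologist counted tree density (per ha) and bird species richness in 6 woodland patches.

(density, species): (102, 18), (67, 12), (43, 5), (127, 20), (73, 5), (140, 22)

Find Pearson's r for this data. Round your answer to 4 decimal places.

0.9225

n = 6, Σx = 552, Σy = 82, Σx² = 57800, Σy² = 1402, Σxy = 8840
nΣxy − ΣxΣy = 53040 − 45264 = 7776
nΣx² − (Σx)² = 346800 − 304704 = 42096; nΣy² − (Σy)² = 8412 − 6724 = 1688
r = 7776 / √(42096 × 1688) = 7776 / 8429.5936 ≈ 0.9225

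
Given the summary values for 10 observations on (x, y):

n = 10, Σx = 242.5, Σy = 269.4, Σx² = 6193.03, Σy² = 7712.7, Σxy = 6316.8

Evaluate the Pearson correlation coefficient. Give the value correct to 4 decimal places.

-0.5733

r = (nΣxy − ΣxΣy) / √[(nΣx² − (Σx)²)(nΣy² − (Σy)²)]
Numerator: 10×6316.8 − 242.5×269.4 = -2161.5
Denominator: √[(61930.3 − 58806.25)(77127 − 72576.36)] = √[3124.05 × 4550.64] = 3770.4677
r = -2161.5 / 3770.4677 ≈ -0.5733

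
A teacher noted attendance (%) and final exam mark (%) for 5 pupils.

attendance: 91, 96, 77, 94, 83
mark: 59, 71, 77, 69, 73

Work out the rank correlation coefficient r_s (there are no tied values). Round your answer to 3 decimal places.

-0.600

Rank attendance: 3, 5, 1, 4, 2
Rank mark: 1, 3, 5, 2, 4
d = rank(attendance) − rank(mark): 2, 2, -4, 2, -2; Σd² = 32
ρ = 1 − 6Σd² / [n(n²−1)] = 1 − 6×32 / (5×24) = 1 − 192/120 ≈ -0.600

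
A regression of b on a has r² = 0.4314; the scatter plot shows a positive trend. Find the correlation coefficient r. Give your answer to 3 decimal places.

0.657

|r| = √0.4314 = 0.657
The association is positive, so r = 0.657.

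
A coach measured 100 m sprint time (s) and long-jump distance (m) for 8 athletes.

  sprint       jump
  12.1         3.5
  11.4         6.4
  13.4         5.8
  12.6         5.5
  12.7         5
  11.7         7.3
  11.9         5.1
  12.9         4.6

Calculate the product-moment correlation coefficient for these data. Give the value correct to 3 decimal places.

-0.315

n = 8, Σx = 98.7, Σy = 43.2, Σx² = 1220.89, Σy² = 242.56, Σxy = 531.27
nΣxy − ΣxΣy = 4250.16 − 4263.84 = -13.68
nΣx² − (Σx)² = 9767.12 − 9741.69 = 25.43; nΣy² − (Σy)² = 1940.48 − 1866.24 = 74.24
r = -13.68 / √(25.43 × 74.24) = -13.68 / 43.4502 ≈ -0.315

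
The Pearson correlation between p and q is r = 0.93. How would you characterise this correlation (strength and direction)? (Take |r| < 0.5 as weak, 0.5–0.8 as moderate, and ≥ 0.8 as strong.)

r = 0.93 > 0 so the relationship is positive.
|r| = 0.93, which falls in the strong range.

strong positive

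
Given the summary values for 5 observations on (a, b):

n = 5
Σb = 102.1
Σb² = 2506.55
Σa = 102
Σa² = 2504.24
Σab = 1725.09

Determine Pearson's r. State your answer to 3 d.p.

r = (nΣab − ΣaΣb) / √[(nΣa² − (Σa)²)(nΣb² − (Σb)²)]
Numerator: 5×1725.09 − 102×102.1 = -1788.75
Denominator: √[(12521.2 − 10404)(12532.75 − 10424.41)] = √[2117.2 × 2108.34] = 2112.7654
r = -1788.75 / 2112.7654 ≈ -0.847

-0.847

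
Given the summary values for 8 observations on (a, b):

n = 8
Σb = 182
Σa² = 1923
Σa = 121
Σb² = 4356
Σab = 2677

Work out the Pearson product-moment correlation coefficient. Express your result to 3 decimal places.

r = (nΣab − ΣaΣb) / √[(nΣa² − (Σa)²)(nΣb² − (Σb)²)]
Numerator: 8×2677 − 121×182 = -606
Denominator: √[(15384 − 14641)(34848 − 33124)] = √[743 × 1724] = 1131.7827
r = -606 / 1131.7827 ≈ -0.535

-0.535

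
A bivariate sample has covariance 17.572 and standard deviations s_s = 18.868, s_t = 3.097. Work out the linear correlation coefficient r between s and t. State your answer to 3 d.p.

0.301

r = Cov(s,t) / (s_s · s_t) = 17.572 / (18.868 × 3.097)
  = 17.572 / 58.4342 ≈ 0.301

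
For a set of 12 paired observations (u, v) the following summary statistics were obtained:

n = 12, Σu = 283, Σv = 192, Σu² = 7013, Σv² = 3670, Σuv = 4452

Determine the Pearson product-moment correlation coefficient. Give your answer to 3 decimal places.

-0.169

r = (nΣuv − ΣuΣv) / √[(nΣu² − (Σu)²)(nΣv² − (Σv)²)]
Numerator: 12×4452 − 283×192 = -912
Denominator: √[(84156 − 80089)(44040 − 36864)] = √[4067 × 7176] = 5402.2951
r = -912 / 5402.2951 ≈ -0.169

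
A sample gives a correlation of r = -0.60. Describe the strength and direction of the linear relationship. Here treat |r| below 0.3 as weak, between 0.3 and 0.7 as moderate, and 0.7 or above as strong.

r = -0.60 < 0 so the relationship is negative.
|r| = 0.60, which falls in the moderate range.

moderate negative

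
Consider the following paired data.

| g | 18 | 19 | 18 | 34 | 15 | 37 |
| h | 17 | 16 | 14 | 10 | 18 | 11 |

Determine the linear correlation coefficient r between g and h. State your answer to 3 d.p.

-0.921

n = 6, Σg = 141, Σh = 86, Σg² = 3759, Σh² = 1286, Σgh = 1879
nΣgh − ΣgΣh = 11274 − 12126 = -852
nΣg² − (Σg)² = 22554 − 19881 = 2673; nΣh² − (Σh)² = 7716 − 7396 = 320
r = -852 / √(2673 × 320) = -852 / 924.8567 ≈ -0.921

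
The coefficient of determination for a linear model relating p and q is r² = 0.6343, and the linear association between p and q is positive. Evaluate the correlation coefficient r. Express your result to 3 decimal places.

|r| = √0.6343 = 0.796
The association is positive, so r = 0.796.

0.796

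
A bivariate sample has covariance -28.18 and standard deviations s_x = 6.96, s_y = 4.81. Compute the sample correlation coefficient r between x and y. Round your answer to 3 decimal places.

-0.842

r = Cov(x,y) / (s_x · s_y) = -28.18 / (6.96 × 4.81)
  = -28.18 / 33.4776 ≈ -0.842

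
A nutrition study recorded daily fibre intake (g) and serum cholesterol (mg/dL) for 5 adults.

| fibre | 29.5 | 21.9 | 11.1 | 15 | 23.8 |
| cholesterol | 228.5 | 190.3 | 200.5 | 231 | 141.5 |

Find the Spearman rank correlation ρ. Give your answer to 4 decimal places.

Rank fibre: 5, 3, 1, 2, 4
Rank cholesterol: 4, 2, 3, 5, 1
d = rank(fibre) − rank(cholesterol): 1, 1, -2, -3, 3; Σd² = 24
ρ = 1 − 6Σd² / [n(n²−1)] = 1 − 6×24 / (5×24) = 1 − 144/120 ≈ -0.2000

-0.2000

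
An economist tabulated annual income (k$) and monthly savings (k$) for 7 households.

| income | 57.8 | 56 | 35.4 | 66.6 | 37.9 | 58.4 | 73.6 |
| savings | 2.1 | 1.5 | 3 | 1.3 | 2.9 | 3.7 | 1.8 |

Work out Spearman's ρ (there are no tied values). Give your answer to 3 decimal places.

Rank income: 4, 3, 1, 6, 2, 5, 7
Rank savings: 4, 2, 6, 1, 5, 7, 3
d = rank(income) − rank(savings): 0, 1, -5, 5, -3, -2, 4; Σd² = 80
ρ = 1 − 6Σd² / [n(n²−1)] = 1 − 6×80 / (7×48) = 1 − 480/336 ≈ -0.429

-0.429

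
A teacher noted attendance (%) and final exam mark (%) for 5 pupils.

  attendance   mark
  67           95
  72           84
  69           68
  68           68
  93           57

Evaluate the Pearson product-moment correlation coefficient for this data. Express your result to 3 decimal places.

n = 5, Σx = 369, Σy = 372, Σx² = 27707, Σy² = 28578, Σxy = 27030
nΣxy − ΣxΣy = 135150 − 137268 = -2118
nΣx² − (Σx)² = 138535 − 136161 = 2374; nΣy² − (Σy)² = 142890 − 138384 = 4506
r = -2118 / √(2374 × 4506) = -2118 / 3270.6642 ≈ -0.648

-0.648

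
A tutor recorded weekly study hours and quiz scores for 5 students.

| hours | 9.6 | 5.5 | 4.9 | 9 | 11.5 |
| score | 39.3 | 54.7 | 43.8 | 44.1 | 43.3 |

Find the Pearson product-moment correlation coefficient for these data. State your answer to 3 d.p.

n = 5, Σx = 40.5, Σy = 225.2, Σx² = 359.67, Σy² = 10274.72, Σxy = 1787.6
nΣxy − ΣxΣy = 8938 − 9120.6 = -182.6
nΣx² − (Σx)² = 1798.35 − 1640.25 = 158.1; nΣy² − (Σy)² = 51373.6 − 50715.04 = 658.56
r = -182.6 / √(158.1 × 658.56) = -182.6 / 322.6737 ≈ -0.566

-0.566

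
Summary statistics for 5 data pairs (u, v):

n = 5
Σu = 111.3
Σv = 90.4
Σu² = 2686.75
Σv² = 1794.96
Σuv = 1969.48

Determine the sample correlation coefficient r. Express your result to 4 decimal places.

-0.2337

r = (nΣuv − ΣuΣv) / √[(nΣu² − (Σu)²)(nΣv² − (Σv)²)]
Numerator: 5×1969.48 − 111.3×90.4 = -214.12
Denominator: √[(13433.75 − 12387.69)(8974.8 − 8172.16)] = √[1046.06 × 802.64] = 916.3021
r = -214.12 / 916.3021 ≈ -0.2337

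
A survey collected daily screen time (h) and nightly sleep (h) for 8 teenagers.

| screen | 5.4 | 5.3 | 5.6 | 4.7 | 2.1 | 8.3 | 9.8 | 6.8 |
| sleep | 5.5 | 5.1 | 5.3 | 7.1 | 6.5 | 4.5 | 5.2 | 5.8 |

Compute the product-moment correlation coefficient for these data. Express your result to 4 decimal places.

n = 8, Σx = 48, Σy = 45, Σx² = 326.28, Σy² = 257.94, Σxy = 261.18
nΣxy − ΣxΣy = 2089.44 − 2160 = -70.56
nΣx² − (Σx)² = 2610.24 − 2304 = 306.24; nΣy² − (Σy)² = 2063.52 − 2025 = 38.52
r = -70.56 / √(306.24 × 38.52) = -70.56 / 108.6111 ≈ -0.6497

-0.6497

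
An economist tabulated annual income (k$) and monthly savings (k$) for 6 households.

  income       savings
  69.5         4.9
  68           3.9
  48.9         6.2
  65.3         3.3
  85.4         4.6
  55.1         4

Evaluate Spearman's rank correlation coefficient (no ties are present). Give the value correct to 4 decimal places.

Rank income: 5, 4, 1, 3, 6, 2
Rank savings: 5, 2, 6, 1, 4, 3
d = rank(income) − rank(savings): 0, 2, -5, 2, 2, -1; Σd² = 38
ρ = 1 − 6Σd² / [n(n²−1)] = 1 − 6×38 / (6×35) = 1 − 228/210 ≈ -0.0857

-0.0857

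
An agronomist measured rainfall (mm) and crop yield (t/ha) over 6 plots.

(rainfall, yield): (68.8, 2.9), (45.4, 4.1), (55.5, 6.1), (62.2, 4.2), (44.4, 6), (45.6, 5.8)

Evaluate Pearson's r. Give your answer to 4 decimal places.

n = 6, Σx = 321.9, Σy = 29.1, Σx² = 17794.41, Σy² = 149.71, Σxy = 1516.33
nΣxy − ΣxΣy = 9097.98 − 9367.29 = -269.31
nΣx² − (Σx)² = 106766.46 − 103619.61 = 3146.85; nΣy² − (Σy)² = 898.26 − 846.81 = 51.45
r = -269.31 / √(3146.85 × 51.45) = -269.31 / 402.3747 ≈ -0.6693

-0.6693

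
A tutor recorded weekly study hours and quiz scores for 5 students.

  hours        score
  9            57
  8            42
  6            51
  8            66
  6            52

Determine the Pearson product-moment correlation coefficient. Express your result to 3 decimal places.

0.250

n = 5, Σx = 37, Σy = 268, Σx² = 281, Σy² = 14674, Σxy = 1995
nΣxy − ΣxΣy = 9975 − 9916 = 59
nΣx² − (Σx)² = 1405 − 1369 = 36; nΣy² − (Σy)² = 73370 − 71824 = 1546
r = 59 / √(36 × 1546) = 59 / 235.9152 ≈ 0.250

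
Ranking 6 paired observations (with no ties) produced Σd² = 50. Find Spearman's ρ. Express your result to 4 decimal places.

-0.4286

ρ = 1 − 6Σd² / [n(n²−1)] = 1 − 6×50 / (6×35)
  = 1 − 300/210 = 1 − 1.42857 ≈ -0.4286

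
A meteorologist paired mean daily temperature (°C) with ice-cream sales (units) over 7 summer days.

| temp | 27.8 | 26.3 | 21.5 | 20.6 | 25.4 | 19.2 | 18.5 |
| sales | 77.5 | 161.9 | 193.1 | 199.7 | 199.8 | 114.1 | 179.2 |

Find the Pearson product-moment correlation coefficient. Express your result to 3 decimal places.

-0.332

n = 7, Σx = 159.3, Σy = 1125.3, Σx² = 3707.19, Σy² = 194437.05, Σxy = 25258.78
nΣxy − ΣxΣy = 176811.46 − 179260.29 = -2448.83
nΣx² − (Σx)² = 25950.33 − 25376.49 = 573.84; nΣy² − (Σy)² = 1361059.35 − 1266300.09 = 94759.26
r = -2448.83 / √(573.84 × 94759.26) = -2448.83 / 7374.0527 ≈ -0.332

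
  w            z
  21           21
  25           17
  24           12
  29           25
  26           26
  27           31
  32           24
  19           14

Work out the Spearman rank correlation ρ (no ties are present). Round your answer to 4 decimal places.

0.6667

Rank w: 2, 4, 3, 7, 5, 6, 8, 1
Rank z: 4, 3, 1, 6, 7, 8, 5, 2
d = rank(w) − rank(z): -2, 1, 2, 1, -2, -2, 3, -1; Σd² = 28
ρ = 1 − 6Σd² / [n(n²−1)] = 1 − 6×28 / (8×63) = 1 − 168/504 ≈ 0.6667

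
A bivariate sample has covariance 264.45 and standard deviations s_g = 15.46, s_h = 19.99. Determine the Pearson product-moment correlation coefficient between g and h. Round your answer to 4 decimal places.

r = Cov(g,h) / (s_g · s_h) = 264.45 / (15.46 × 19.99)
  = 264.45 / 309.0454 ≈ 0.8557

0.8557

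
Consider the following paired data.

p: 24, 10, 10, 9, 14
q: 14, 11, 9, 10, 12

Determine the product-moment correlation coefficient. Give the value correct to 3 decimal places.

0.910

n = 5, Σp = 67, Σq = 56, Σp² = 1053, Σq² = 642, Σpq = 794
nΣpq − ΣpΣq = 3970 − 3752 = 218
nΣp² − (Σp)² = 5265 − 4489 = 776; nΣq² − (Σq)² = 3210 − 3136 = 74
r = 218 / √(776 × 74) = 218 / 239.6331 ≈ 0.910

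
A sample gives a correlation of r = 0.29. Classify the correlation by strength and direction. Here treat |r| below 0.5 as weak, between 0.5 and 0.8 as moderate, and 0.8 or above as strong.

r = 0.29 > 0 so the relationship is positive.
|r| = 0.29, which falls in the weak range.

weak positive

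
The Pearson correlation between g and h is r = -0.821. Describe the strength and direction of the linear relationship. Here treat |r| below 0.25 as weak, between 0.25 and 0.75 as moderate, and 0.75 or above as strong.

r = -0.821 < 0 so the relationship is negative.
|r| = 0.821, which falls in the strong range.

strong negative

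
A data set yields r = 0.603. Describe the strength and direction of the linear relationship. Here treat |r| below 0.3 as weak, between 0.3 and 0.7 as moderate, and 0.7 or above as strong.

r = 0.603 > 0 so the relationship is positive.
|r| = 0.603, which falls in the moderate range.

moderate positive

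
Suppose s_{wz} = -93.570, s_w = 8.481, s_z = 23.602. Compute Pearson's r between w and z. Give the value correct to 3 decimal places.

-0.467

r = Cov(w,z) / (s_w · s_z) = -93.570 / (8.481 × 23.602)
  = -93.570 / 200.1686 ≈ -0.467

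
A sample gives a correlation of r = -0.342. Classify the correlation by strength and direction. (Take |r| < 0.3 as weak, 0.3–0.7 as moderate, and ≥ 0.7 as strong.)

moderate negative

r = -0.342 < 0 so the relationship is negative.
|r| = 0.342, which falls in the moderate range.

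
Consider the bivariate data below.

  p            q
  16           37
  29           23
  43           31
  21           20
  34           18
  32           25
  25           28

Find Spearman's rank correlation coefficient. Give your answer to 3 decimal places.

Rank p: 1, 4, 7, 2, 6, 5, 3
Rank q: 7, 3, 6, 2, 1, 4, 5
d = rank(p) − rank(q): -6, 1, 1, 0, 5, 1, -2; Σd² = 68
ρ = 1 − 6Σd² / [n(n²−1)] = 1 − 6×68 / (7×48) = 1 − 408/336 ≈ -0.214

-0.214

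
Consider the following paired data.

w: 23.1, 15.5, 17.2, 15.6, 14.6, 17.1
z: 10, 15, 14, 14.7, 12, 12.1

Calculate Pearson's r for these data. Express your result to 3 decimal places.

-0.713

n = 6, Σw = 103.1, Σz = 77.8, Σw² = 1818.63, Σz² = 1027.5, Σwz = 1315.73
nΣwz − ΣwΣz = 7894.38 − 8021.18 = -126.8
nΣw² − (Σw)² = 10911.78 − 10629.61 = 282.17; nΣz² − (Σz)² = 6165 − 6052.84 = 112.16
r = -126.8 / √(282.17 × 112.16) = -126.8 / 177.8994 ≈ -0.713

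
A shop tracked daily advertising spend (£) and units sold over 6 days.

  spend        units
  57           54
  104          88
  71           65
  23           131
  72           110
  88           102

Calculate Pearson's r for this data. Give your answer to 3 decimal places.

n = 6, Σx = 415, Σy = 550, Σx² = 32563, Σy² = 54550, Σxy = 36754
nΣxy − ΣxΣy = 220524 − 228250 = -7726
nΣx² − (Σx)² = 195378 − 172225 = 23153; nΣy² − (Σy)² = 327300 − 302500 = 24800
r = -7726 / √(23153 × 24800) = -7726 / 23962.3538 ≈ -0.322

-0.322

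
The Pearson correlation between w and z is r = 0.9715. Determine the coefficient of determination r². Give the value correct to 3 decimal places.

0.944

r² = (0.9715)² = 0.944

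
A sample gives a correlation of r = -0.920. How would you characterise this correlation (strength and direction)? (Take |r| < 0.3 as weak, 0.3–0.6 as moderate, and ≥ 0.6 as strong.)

strong negative

r = -0.920 < 0 so the relationship is negative.
|r| = 0.920, which falls in the strong range.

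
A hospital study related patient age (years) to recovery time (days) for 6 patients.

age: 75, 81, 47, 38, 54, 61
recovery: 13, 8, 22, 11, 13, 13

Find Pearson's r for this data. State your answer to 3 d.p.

n = 6, Σx = 356, Σy = 80, Σx² = 22476, Σy² = 1176, Σxy = 4570
nΣxy − ΣxΣy = 27420 − 28480 = -1060
nΣx² − (Σx)² = 134856 − 126736 = 8120; nΣy² − (Σy)² = 7056 − 6400 = 656
r = -1060 / √(8120 × 656) = -1060 / 2307.9688 ≈ -0.459

-0.459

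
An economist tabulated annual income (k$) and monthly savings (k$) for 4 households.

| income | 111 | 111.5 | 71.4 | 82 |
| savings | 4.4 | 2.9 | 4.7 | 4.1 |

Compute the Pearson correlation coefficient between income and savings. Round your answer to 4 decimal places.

n = 4, Σx = 375.9, Σy = 16.1, Σx² = 36575.21, Σy² = 66.67, Σxy = 1483.53
nΣxy − ΣxΣy = 5934.12 − 6051.99 = -117.87
nΣx² − (Σx)² = 146300.84 − 141300.81 = 5000.03; nΣy² − (Σy)² = 266.68 − 259.21 = 7.47
r = -117.87 / √(5000.03 × 7.47) = -117.87 / 193.2621 ≈ -0.6099

-0.6099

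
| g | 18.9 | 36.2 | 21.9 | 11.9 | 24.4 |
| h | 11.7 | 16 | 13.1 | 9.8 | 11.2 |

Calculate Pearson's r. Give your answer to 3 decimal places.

n = 5, Σg = 113.3, Σh = 61.8, Σg² = 2884.23, Σh² = 785.98, Σgh = 1477.12
nΣgh − ΣgΣh = 7385.6 − 7001.94 = 383.66
nΣg² − (Σg)² = 14421.15 − 12836.89 = 1584.26; nΣh² − (Σh)² = 3929.9 − 3819.24 = 110.66
r = 383.66 / √(1584.26 × 110.66) = 383.66 / 418.7054 ≈ 0.916

0.916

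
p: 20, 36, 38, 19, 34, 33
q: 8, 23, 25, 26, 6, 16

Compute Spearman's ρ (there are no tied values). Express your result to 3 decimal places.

-0.029

Rank p: 2, 5, 6, 1, 4, 3
Rank q: 2, 4, 5, 6, 1, 3
d = rank(p) − rank(q): 0, 1, 1, -5, 3, 0; Σd² = 36
ρ = 1 − 6Σd² / [n(n²−1)] = 1 − 6×36 / (6×35) = 1 − 216/210 ≈ -0.029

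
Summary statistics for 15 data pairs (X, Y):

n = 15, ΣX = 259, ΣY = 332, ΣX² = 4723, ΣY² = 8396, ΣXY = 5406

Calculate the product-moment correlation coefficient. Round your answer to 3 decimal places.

r = (nΣXY − ΣXΣY) / √[(nΣX² − (ΣX)²)(nΣY² − (ΣY)²)]
Numerator: 15×5406 − 259×332 = -4898
Denominator: √[(70845 − 67081)(125940 − 110224)] = √[3764 × 15716] = 7691.2303
r = -4898 / 7691.2303 ≈ -0.637

-0.637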